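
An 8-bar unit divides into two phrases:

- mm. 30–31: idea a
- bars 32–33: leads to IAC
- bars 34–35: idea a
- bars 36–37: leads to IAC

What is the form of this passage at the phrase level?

Both phrases have the same opening (a) and the same cadence (imperfect authentic cadence): the second is a restatement, not a consequent, so this is a repeated phrase rather than a period.

repeated phrase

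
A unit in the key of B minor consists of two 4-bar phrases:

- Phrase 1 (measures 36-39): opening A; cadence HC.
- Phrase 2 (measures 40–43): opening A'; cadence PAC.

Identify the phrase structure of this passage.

parallel period

Phrase 1 ends with a half cadence (weaker) and phrase 2 with a perfect authentic cadence (stronger): antecedent + consequent = a period.
The two phrases open with the same material (A / A'), so the period is parallel.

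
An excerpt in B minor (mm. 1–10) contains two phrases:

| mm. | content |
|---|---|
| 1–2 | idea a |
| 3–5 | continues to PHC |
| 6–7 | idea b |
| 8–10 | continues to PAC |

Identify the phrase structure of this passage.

contrasting period

Phrase 1 ends with a Phrygian half cadence (weaker) and phrase 2 with a perfect authentic cadence (stronger): antecedent + consequent = a period.
The two phrases open with different material (a / b), so the period is contrasting.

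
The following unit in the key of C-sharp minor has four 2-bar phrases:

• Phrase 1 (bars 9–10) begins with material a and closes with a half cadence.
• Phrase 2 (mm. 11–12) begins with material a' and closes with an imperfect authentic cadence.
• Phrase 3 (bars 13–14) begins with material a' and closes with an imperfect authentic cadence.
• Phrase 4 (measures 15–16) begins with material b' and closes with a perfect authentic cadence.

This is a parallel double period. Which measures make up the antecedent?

measures 9–12

In a double period the first pair of phrases (ending imperfect authentic cadence) is the large antecedent and the second pair (ending perfect authentic cadence) is the large consequent; the antecedent is measures 9–12.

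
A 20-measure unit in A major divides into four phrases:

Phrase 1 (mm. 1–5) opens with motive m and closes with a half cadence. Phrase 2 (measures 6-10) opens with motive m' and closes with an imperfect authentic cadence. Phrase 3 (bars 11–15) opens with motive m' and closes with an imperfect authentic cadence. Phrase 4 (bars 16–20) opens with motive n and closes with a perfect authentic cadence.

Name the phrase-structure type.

Four phrases in two halves: the first half (mm. 1-10) ends with an imperfect authentic cadence, the second (mm. 11–20) with a perfect authentic cadence — a large antecedent–consequent pair, i.e. a double period.
Phrase 3 begins with the same material as phrase 1, making it parallel.

parallel double period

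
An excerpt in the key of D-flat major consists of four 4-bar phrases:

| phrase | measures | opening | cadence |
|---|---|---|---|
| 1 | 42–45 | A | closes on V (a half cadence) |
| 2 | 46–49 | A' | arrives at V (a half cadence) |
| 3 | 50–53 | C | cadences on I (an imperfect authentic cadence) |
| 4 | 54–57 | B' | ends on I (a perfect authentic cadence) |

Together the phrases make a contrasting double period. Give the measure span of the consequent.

In a double period the first pair of phrases (ending half cadence) is the large antecedent and the second pair (ending perfect authentic cadence) is the large consequent; the consequent is measures 50–57.

measures 50–57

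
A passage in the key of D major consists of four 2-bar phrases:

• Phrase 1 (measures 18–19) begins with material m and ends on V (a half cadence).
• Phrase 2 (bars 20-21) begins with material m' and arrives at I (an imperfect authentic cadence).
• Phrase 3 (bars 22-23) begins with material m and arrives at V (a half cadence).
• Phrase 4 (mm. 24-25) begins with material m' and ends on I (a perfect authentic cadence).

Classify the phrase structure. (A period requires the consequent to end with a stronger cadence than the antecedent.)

Four phrases in two halves: the first half (measures 18–21) ends with an imperfect authentic cadence, the second (bars 22–25) with a perfect authentic cadence — a large antecedent–consequent pair, i.e. a double period.
Phrase 3 begins with the same material as phrase 1, making it parallel.

parallel double period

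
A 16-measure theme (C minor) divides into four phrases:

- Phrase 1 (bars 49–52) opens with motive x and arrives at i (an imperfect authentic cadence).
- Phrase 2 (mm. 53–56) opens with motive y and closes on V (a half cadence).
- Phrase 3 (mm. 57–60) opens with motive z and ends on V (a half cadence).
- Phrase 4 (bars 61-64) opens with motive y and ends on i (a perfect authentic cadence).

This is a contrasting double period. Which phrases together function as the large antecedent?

In a double period the first pair of phrases (ending half cadence) is the large antecedent and the second pair (ending perfect authentic cadence) is the large consequent; the antecedent is phrases 1 and 2.

phrases 1 and 2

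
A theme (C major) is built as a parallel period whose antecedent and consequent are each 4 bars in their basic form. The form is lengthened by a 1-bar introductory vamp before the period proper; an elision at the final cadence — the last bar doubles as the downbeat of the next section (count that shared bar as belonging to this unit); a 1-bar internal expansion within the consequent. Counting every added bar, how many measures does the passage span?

10 measures

Basic parallel period: 4 + 4 = 8 bars.
8 (basic form) + 1 (introduction) + 1 (internal expansion) = 10.
The elision shares a bar with the next section but does not change this unit's count.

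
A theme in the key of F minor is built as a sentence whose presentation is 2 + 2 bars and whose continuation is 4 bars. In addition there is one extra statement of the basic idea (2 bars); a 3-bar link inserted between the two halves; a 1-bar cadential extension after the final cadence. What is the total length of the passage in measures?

Basic sentence: 2 + 2 + 4 = 8 bars.
8 (basic form) + 2 (extra statement) + 3 (link) + 1 (cadential extension) = 14.

14 measures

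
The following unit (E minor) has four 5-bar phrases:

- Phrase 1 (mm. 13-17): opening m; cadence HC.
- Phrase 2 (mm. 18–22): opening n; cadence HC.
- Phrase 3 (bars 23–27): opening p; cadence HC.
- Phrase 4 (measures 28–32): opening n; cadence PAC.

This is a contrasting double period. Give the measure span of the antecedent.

In a double period the first pair of phrases (ending half cadence) is the large antecedent and the second pair (ending perfect authentic cadence) is the large consequent; the antecedent is measures 13–22.

measures 13–22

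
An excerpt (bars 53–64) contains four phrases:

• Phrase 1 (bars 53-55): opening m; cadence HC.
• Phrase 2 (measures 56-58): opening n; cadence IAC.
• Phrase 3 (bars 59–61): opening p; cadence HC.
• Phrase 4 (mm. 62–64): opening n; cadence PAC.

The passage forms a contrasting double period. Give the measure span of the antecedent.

measures 53–58

In a double period the first pair of phrases (ending imperfect authentic cadence) is the large antecedent and the second pair (ending perfect authentic cadence) is the large consequent; the antecedent is measures 53–58.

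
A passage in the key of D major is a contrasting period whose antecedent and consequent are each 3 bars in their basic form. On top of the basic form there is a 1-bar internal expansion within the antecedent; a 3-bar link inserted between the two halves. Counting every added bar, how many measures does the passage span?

Basic contrasting period: 3 + 3 = 6 bars.
6 (basic form) + 1 (internal expansion) + 3 (link) = 10.

10 measures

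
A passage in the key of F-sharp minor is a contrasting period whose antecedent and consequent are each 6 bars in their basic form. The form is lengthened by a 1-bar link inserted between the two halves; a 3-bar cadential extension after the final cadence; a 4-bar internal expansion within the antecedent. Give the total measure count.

20 measures

Basic contrasting period: 6 + 6 = 12 bars.
12 (basic form) + 1 (link) + 3 (cadential extension) + 4 (internal expansion) = 20.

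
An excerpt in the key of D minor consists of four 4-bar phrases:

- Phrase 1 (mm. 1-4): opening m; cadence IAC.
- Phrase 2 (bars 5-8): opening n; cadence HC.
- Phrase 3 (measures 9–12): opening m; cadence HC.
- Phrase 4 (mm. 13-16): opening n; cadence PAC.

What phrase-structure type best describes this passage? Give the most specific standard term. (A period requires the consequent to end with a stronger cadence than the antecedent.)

Four phrases in two halves: the first half (measures 1–8) ends with a half cadence, the second (mm. 9–16) with a perfect authentic cadence — a large antecedent–consequent pair, i.e. a double period.
Phrase 3 begins with the same material as phrase 1, making it parallel.

parallel double period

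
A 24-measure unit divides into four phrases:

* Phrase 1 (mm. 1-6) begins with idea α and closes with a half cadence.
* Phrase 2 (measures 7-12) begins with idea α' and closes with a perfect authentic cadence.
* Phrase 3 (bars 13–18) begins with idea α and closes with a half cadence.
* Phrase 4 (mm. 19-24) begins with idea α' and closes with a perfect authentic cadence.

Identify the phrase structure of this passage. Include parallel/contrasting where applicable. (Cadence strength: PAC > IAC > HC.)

repeated period

The cadence pattern HC–PAC–HC–PAC is weak–strong twice, and phrases 3–4 restate phrases 1–2: a period heard twice, not a double period (which would end weakly at phrase 2).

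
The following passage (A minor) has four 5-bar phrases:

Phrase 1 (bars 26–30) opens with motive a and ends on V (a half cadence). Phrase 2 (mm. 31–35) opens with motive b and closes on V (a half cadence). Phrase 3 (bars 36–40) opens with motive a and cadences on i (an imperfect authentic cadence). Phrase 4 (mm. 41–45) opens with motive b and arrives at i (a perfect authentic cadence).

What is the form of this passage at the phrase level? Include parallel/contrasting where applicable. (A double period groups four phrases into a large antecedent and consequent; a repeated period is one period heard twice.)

parallel double period

Four phrases in two halves: the first half (measures 26-35) ends with a half cadence, the second (measures 36–45) with a perfect authentic cadence — a large antecedent–consequent pair, i.e. a double period.
Phrase 3 begins with the same material as phrase 1, making it parallel.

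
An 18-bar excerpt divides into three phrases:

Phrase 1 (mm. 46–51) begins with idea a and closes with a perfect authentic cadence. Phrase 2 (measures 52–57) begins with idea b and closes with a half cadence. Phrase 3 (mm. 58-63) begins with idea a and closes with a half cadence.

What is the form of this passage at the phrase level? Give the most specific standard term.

The final phrase closes with a half cadence, which is not stronger than the preceding half cadence; the 3 phrases lack an overall antecedent–consequent design and so form a phrase group.

phrase group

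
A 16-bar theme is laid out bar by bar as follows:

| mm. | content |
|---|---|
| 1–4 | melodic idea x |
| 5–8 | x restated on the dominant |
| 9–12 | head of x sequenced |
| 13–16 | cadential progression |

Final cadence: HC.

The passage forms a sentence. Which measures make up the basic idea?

The presentation of a sentence is the basic idea (mm. 1–4) plus its repetition (bars 5–8); the basic idea is therefore mm. 1-4.

measures 1–4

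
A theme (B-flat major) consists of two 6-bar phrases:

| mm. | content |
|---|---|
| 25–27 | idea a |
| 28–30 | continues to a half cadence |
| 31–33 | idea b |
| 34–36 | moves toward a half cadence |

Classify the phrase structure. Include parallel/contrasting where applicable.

The second phrase closes with a half cadence, which is not stronger than the first phrase's half cadence; without a weak→strong cadential pair there is no antecedent–consequent relationship, so this is a phrase group rather than a period.

phrase group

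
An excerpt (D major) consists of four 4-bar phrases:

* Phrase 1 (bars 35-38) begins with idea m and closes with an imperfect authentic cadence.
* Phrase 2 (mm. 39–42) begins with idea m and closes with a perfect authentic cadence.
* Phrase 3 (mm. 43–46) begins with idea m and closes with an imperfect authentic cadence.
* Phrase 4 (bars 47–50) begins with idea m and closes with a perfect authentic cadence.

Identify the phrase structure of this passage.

repeated period

The cadence pattern IAC–PAC–IAC–PAC is weak–strong twice, and phrases 3–4 restate phrases 1–2: a period heard twice, not a double period (which would end weakly at phrase 2).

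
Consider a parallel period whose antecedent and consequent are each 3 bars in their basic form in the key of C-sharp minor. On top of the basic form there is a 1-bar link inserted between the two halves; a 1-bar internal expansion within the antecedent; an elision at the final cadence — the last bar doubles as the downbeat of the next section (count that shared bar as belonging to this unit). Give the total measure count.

8 measures

Basic parallel period: 3 + 3 = 6 bars.
6 (basic form) + 1 (link) + 1 (internal expansion) = 8.
The elision shares a bar with the next section but does not change this unit's count.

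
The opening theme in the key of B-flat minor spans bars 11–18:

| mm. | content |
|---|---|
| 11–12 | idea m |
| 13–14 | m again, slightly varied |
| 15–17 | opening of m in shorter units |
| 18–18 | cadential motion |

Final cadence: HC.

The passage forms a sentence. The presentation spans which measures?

measures 11–14

The presentation of a sentence is the basic idea (mm. 11–12) plus its repetition (mm. 13–14); the presentation is therefore bars 11–14.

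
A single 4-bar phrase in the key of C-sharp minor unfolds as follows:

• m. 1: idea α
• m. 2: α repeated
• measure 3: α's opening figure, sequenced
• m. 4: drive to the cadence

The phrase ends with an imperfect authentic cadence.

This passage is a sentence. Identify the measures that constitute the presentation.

measures 1–2

The presentation of a sentence is the basic idea (m. 1) plus its repetition (bar 2); the presentation is therefore mm. 1-2.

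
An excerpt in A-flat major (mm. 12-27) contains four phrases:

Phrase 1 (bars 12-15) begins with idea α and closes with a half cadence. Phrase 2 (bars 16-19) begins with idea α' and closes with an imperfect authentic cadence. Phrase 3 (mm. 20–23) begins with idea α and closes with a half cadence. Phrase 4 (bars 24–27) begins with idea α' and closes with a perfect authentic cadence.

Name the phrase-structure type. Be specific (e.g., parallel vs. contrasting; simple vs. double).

Four phrases in two halves: the first half (measures 12–19) ends with an imperfect authentic cadence, the second (mm. 20–27) with a perfect authentic cadence — a large antecedent–consequent pair, i.e. a double period.
Phrase 3 begins with the same material as phrase 1, making it parallel.

parallel double period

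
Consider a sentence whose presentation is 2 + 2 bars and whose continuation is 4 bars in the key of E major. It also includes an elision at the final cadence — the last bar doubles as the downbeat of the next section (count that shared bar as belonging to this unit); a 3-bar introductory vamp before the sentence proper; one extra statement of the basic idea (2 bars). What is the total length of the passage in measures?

13 measures

Basic sentence: 2 + 2 + 4 = 8 bars.
8 (basic form) + 3 (introduction) + 2 (extra statement) = 13.
The elision shares a bar with the next section but does not change this unit's count.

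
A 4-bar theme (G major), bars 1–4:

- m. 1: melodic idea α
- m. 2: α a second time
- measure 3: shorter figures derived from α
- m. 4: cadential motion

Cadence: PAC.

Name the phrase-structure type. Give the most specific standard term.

Basic idea (m. 1) + its repetition (bar 2) form the presentation; fragmentation and cadence (mm. 3–4) form the continuation — the 4-bar whole is a sentence.

sentence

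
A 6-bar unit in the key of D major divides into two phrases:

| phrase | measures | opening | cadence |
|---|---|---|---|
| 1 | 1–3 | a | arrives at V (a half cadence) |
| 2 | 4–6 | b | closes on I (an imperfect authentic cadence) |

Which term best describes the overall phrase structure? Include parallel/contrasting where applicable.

Phrase 1 ends with a half cadence (weaker) and phrase 2 with an imperfect authentic cadence (stronger): antecedent + consequent = a period.
The two phrases open with different material (a / b), so the period is contrasting.

contrasting period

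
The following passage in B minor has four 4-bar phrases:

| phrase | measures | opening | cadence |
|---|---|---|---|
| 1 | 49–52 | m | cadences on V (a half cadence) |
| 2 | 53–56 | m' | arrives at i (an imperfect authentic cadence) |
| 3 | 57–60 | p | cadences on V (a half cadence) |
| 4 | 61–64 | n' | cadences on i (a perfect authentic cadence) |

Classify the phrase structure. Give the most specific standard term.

contrasting double period

Four phrases in two halves: the first half (measures 49–56) ends with an imperfect authentic cadence, the second (mm. 57–64) with a perfect authentic cadence — a large antecedent–consequent pair, i.e. a double period.
Phrase 3 begins with different material from phrase 1, making it contrasting.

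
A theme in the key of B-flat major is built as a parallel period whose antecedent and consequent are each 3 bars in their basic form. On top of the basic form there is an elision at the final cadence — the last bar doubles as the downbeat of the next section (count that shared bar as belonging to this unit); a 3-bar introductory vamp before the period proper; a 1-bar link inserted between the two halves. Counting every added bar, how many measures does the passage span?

Basic parallel period: 3 + 3 = 6 bars.
6 (basic form) + 3 (introduction) + 1 (link) = 10.
The elision shares a bar with the next section but does not change this unit's count.

10 measures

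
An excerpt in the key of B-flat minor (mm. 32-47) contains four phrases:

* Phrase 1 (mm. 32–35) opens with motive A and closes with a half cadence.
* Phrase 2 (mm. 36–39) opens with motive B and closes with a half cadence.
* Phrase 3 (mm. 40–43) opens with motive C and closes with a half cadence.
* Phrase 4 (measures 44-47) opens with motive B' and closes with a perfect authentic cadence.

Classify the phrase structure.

contrasting double period

Four phrases in two halves: the first half (mm. 32-39) ends with a half cadence, the second (measures 40–47) with a perfect authentic cadence — a large antecedent–consequent pair, i.e. a double period.
Phrase 3 begins with different material from phrase 1, making it contrasting.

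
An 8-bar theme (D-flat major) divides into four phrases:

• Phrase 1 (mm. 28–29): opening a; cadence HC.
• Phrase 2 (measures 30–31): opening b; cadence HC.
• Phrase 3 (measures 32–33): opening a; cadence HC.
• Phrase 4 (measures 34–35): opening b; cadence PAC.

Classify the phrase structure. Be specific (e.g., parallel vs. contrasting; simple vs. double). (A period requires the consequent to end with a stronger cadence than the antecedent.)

parallel double period

Four phrases in two halves: the first half (bars 28–31) ends with a half cadence, the second (mm. 32-35) with a perfect authentic cadence — a large antecedent–consequent pair, i.e. a double period.
Phrase 3 begins with the same material as phrase 1, making it parallel.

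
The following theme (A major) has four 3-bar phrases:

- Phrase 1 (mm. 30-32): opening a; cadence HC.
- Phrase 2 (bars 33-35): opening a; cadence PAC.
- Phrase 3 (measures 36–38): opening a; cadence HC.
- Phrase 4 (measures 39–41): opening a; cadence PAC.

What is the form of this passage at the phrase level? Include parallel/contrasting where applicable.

The cadence pattern HC–PAC–HC–PAC is weak–strong twice, and phrases 3–4 restate phrases 1–2: a period heard twice, not a double period (which would end weakly at phrase 2).

repeated period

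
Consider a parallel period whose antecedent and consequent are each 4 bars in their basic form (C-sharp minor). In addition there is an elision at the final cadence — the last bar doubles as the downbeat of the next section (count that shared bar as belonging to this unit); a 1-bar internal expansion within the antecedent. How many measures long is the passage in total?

9 measures

Basic parallel period: 4 + 4 = 8 bars.
8 (basic form) + 1 (internal expansion) = 9.
The elision shares a bar with the next section but does not change this unit's count.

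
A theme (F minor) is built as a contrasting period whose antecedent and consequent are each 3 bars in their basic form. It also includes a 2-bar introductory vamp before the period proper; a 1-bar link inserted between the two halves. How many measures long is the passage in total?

Basic contrasting period: 3 + 3 = 6 bars.
6 (basic form) + 2 (introduction) + 1 (link) = 9.

9 measures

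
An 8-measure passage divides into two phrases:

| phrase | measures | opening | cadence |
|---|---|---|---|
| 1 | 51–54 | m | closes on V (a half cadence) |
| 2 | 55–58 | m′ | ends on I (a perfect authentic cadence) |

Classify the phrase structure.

Phrase 1 ends with a half cadence (weaker) and phrase 2 with a perfect authentic cadence (stronger): antecedent + consequent = a period.
The two phrases open with the same material (m / m′), so the period is parallel.

parallel period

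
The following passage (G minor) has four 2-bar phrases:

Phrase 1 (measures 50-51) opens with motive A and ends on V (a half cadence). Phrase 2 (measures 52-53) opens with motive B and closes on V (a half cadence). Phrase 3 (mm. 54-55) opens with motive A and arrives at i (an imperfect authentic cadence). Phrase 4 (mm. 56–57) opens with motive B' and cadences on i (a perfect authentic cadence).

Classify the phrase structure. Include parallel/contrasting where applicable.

Four phrases in two halves: the first half (measures 50-53) ends with a half cadence, the second (mm. 54–57) with a perfect authentic cadence — a large antecedent–consequent pair, i.e. a double period.
Phrase 3 begins with the same material as phrase 1, making it parallel.

parallel double period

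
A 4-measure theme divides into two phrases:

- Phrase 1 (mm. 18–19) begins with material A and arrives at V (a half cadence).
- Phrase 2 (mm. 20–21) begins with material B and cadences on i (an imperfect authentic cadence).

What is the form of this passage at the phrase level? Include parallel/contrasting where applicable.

Phrase 1 ends with a half cadence (weaker) and phrase 2 with an imperfect authentic cadence (stronger): antecedent + consequent = a period.
The two phrases open with different material (A / B), so the period is contrasting.

contrasting period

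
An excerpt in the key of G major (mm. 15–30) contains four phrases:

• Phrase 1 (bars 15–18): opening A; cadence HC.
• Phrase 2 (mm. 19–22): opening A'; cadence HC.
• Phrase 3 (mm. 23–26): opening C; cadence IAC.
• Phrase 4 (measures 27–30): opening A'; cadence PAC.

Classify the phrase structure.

contrasting double period

Four phrases in two halves: the first half (mm. 15–22) ends with a half cadence, the second (mm. 23–30) with a perfect authentic cadence — a large antecedent–consequent pair, i.e. a double period.
Phrase 3 begins with different material from phrase 1, making it contrasting.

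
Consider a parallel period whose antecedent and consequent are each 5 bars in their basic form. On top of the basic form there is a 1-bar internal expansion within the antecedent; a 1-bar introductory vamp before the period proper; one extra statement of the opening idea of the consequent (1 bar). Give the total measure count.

Basic parallel period: 5 + 5 = 10 bars.
10 (basic form) + 1 (internal expansion) + 1 (introduction) + 1 (extra statement) = 13.

13 measures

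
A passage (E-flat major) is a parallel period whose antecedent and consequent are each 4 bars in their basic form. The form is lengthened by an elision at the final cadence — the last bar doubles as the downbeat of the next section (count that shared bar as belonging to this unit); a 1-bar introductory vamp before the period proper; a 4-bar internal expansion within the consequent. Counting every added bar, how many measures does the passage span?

Basic parallel period: 4 + 4 = 8 bars.
8 (basic form) + 1 (introduction) + 4 (internal expansion) = 13.
The elision shares a bar with the next section but does not change this unit's count.

13 measures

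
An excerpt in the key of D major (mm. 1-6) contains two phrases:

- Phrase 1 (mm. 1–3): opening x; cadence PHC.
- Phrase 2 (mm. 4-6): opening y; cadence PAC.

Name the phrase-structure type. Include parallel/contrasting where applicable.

Phrase 1 ends with a Phrygian half cadence (weaker) and phrase 2 with a perfect authentic cadence (stronger): antecedent + consequent = a period.
The two phrases open with different material (x / y), so the period is contrasting.

contrasting period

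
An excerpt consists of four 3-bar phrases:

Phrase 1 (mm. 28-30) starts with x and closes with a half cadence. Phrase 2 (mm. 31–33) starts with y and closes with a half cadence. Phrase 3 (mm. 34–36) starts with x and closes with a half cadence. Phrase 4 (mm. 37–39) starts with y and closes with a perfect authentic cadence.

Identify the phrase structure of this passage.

Four phrases in two halves: the first half (measures 28-33) ends with a half cadence, the second (mm. 34–39) with a perfect authentic cadence — a large antecedent–consequent pair, i.e. a double period.
Phrase 3 begins with the same material as phrase 1, making it parallel.

parallel double period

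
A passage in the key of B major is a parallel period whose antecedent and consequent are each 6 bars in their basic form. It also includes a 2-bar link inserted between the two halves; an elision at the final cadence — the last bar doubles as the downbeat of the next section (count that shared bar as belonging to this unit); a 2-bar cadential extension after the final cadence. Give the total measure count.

Basic parallel period: 6 + 6 = 12 bars.
12 (basic form) + 2 (link) + 2 (cadential extension) = 16.
The elision shares a bar with the next section but does not change this unit's count.

16 measures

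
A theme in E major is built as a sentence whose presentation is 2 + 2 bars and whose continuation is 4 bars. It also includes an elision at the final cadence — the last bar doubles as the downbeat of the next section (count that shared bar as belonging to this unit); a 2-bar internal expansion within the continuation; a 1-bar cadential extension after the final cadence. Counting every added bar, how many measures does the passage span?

11 measures

Basic sentence: 2 + 2 + 4 = 8 bars.
8 (basic form) + 2 (internal expansion) + 1 (cadential extension) = 11.
The elision shares a bar with the next section but does not change this unit's count.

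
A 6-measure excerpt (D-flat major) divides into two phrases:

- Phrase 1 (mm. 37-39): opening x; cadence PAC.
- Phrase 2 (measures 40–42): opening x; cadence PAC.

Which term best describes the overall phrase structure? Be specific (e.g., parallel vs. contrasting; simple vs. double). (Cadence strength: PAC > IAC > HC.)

repeated phrase

Both phrases have the same opening (x) and the same cadence (perfect authentic cadence): the second is a restatement, not a consequent, so this is a repeated phrase rather than a period.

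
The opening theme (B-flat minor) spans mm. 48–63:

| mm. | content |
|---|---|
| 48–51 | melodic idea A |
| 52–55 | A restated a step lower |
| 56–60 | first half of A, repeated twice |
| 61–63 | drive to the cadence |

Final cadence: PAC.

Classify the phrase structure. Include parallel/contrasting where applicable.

sentence

Basic idea (mm. 48–51) + its repetition (measures 52–55) form the presentation; fragmentation and cadence (measures 56–63) form the continuation — the 16-bar whole is a sentence.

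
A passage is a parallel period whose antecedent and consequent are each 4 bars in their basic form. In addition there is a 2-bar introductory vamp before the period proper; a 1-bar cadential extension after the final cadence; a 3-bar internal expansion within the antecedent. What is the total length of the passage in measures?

14 measures

Basic parallel period: 4 + 4 = 8 bars.
8 (basic form) + 2 (introduction) + 1 (cadential extension) + 3 (internal expansion) = 14.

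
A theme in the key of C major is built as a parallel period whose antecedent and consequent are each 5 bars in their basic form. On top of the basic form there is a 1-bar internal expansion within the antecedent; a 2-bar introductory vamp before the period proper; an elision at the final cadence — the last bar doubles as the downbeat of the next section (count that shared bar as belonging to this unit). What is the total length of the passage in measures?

Basic parallel period: 5 + 5 = 10 bars.
10 (basic form) + 1 (internal expansion) + 2 (introduction) = 13.
The elision shares a bar with the next section but does not change this unit's count.

13 measures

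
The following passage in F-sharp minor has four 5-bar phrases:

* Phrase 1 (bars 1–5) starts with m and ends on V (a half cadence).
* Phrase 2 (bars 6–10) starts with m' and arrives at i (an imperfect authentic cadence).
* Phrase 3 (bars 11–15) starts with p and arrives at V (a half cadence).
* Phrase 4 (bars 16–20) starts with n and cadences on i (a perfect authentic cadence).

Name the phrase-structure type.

contrasting double period

Four phrases in two halves: the first half (bars 1–10) ends with an imperfect authentic cadence, the second (measures 11–20) with a perfect authentic cadence — a large antecedent–consequent pair, i.e. a double period.
Phrase 3 begins with different material from phrase 1, making it contrasting.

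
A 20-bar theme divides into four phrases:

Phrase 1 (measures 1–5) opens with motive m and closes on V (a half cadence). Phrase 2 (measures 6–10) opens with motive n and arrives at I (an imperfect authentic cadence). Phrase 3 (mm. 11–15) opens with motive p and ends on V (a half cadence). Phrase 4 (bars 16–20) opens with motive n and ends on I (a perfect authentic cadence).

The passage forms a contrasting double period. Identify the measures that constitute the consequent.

In a double period the four phrases pair into a large antecedent (phrases 1–2, ending imperfect authentic cadence) and a large consequent (phrases 3–4, ending perfect authentic cadence). The consequent spans mm. 11-20.

measures 11–20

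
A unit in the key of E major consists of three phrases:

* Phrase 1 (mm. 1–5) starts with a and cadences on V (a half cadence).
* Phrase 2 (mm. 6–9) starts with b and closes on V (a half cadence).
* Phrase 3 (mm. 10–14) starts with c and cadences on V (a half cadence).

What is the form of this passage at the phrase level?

The final phrase closes with a half cadence, which is not stronger than the preceding half cadence; the 3 phrases lack an overall antecedent–consequent design and so form a phrase group.

phrase group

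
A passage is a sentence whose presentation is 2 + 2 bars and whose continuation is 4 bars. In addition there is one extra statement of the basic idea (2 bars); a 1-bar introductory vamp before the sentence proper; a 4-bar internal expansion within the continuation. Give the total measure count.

Basic sentence: 2 + 2 + 4 = 8 bars.
8 (basic form) + 2 (extra statement) + 1 (introduction) + 4 (internal expansion) = 15.

15 measures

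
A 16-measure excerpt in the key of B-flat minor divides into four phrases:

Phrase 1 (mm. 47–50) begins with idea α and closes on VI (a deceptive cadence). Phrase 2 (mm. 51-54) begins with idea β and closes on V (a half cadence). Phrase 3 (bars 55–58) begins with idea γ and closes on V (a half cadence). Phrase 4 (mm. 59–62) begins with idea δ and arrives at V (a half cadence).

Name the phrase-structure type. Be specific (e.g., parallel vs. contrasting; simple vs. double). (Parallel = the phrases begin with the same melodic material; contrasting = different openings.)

Phrase 4 ends with a half cadence, no stronger than phrase 2's half cadence, so the four phrases do not form a double period; nor do phrases 3–4 duplicate 1–2, so it is not a repeated period. With no phrase reaching a conclusive cadence, the passage is a phrase group.

phrase group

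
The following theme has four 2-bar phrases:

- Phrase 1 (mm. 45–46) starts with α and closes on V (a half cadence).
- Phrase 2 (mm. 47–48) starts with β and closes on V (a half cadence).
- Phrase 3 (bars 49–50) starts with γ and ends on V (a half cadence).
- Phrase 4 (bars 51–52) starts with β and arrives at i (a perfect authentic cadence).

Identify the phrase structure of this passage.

Four phrases in two halves: the first half (mm. 45–48) ends with a half cadence, the second (bars 49-52) with a perfect authentic cadence — a large antecedent–consequent pair, i.e. a double period.
Phrase 3 begins with different material from phrase 1, making it contrasting.

contrasting double period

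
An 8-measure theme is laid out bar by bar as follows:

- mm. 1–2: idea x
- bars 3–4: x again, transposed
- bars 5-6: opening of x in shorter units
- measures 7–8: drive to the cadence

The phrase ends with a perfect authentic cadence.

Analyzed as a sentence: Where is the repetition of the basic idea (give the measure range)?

The presentation of a sentence is the basic idea (mm. 1-2) plus its repetition (measures 3-4); the repetition of the basic idea is therefore mm. 3–4.

measures 3–4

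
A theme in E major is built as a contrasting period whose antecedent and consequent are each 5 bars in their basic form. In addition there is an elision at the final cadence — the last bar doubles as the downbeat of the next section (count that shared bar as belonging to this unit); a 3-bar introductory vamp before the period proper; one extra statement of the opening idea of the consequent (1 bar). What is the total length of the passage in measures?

Basic contrasting period: 5 + 5 = 10 bars.
10 (basic form) + 3 (introduction) + 1 (extra statement) = 14.
The elision shares a bar with the next section but does not change this unit's count.

14 measures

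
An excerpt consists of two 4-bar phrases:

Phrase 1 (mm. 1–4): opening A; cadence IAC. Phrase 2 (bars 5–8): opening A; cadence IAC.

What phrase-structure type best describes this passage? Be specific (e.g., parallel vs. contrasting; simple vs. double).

repeated phrase

Both phrases have the same opening (A) and the same cadence (imperfect authentic cadence): the second is a restatement, not a consequent, so this is a repeated phrase rather than a period.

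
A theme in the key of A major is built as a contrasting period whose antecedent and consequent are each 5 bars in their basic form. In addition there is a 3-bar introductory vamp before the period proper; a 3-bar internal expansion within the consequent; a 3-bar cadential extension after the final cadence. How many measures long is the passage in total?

19 measures

Basic contrasting period: 5 + 5 = 10 bars.
10 (basic form) + 3 (introduction) + 3 (internal expansion) + 3 (cadential extension) = 19.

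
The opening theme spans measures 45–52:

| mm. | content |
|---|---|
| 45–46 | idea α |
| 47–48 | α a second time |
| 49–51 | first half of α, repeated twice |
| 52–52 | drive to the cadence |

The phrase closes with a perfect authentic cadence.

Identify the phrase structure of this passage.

sentence

Basic idea (mm. 45–46) + its repetition (measures 47–48) form the presentation; fragmentation and cadence (bars 49-52) form the continuation — the 8-bar whole is a sentence.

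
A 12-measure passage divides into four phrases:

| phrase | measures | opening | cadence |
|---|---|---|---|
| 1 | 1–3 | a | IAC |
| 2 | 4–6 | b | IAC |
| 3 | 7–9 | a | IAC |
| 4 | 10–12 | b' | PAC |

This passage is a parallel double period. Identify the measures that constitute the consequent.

In a double period the four phrases pair into a large antecedent (phrases 1–2, ending imperfect authentic cadence) and a large consequent (phrases 3–4, ending perfect authentic cadence). The consequent spans mm. 7-12.

measures 7–12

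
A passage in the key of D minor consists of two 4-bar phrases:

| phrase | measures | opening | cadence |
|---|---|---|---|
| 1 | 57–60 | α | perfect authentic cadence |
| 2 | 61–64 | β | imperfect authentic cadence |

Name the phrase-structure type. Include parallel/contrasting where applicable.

The second phrase closes with an imperfect authentic cadence, which is not stronger than the first phrase's perfect authentic cadence; without a weak→strong cadential pair there is no antecedent–consequent relationship, so this is a phrase group rather than a period.

phrase group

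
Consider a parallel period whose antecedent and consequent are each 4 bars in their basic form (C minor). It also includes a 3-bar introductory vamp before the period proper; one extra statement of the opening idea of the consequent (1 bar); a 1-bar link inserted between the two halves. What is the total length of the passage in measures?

Basic parallel period: 4 + 4 = 8 bars.
8 (basic form) + 3 (introduction) + 1 (extra statement) + 1 (link) = 13.

13 measures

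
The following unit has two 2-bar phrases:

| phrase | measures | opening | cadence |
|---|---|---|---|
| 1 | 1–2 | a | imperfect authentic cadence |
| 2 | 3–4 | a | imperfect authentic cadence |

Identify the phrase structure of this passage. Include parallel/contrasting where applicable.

Both phrases have the same opening (a) and the same cadence (imperfect authentic cadence): the second is a restatement, not a consequent, so this is a repeated phrase rather than a period.

repeated phrase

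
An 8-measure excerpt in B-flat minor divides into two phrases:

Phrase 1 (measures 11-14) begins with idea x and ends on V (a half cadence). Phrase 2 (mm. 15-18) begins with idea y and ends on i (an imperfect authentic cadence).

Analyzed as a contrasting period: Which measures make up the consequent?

measures 15–18

The antecedent is the phrase ending with the weaker cadence (half cadence, phrase 1) and the consequent the one ending more conclusively (imperfect authentic cadence, phrase 2); the consequent is mm. 15–18.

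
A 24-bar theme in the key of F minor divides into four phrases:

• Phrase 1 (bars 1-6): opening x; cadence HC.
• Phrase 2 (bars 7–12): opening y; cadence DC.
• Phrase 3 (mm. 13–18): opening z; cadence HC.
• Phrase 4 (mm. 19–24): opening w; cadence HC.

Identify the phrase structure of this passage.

phrase group

Phrase 4 ends with a half cadence, no stronger than phrase 2's deceptive cadence, so the four phrases do not form a double period; nor do phrases 3–4 duplicate 1–2, so it is not a repeated period. With no phrase reaching a conclusive cadence, the passage is a phrase group.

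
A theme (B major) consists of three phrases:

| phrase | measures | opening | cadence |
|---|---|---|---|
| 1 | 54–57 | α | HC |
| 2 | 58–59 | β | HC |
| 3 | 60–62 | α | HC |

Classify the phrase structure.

The final phrase closes with a half cadence, which is not stronger than the preceding half cadence; the 3 phrases lack an overall antecedent–consequent design and so form a phrase group.

phrase group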